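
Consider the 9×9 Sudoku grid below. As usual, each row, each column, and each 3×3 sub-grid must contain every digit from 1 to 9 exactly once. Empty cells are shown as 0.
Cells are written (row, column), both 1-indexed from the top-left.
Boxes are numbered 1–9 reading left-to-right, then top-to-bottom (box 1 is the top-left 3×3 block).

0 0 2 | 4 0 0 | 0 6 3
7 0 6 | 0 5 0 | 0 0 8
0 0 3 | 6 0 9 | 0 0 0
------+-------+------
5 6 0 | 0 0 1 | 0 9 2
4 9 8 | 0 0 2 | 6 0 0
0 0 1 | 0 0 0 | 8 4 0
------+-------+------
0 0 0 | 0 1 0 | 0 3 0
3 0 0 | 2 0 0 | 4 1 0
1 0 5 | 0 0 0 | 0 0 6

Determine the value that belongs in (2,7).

Cell (2,7) itself could take any of {1, 2, 9} by direct elimination.
Consider where 9 can go in row 2.
(2,2) is out (column 2 already has a 9).
(2,4) is out (box 2 already has a 9).
(2,6) is out (column 6 already has a 9).
(2,8) is out (column 8 already has a 9).
So the only cell in row 2 that can hold 9 is (2,7).
Therefore (2,7) = 9.

9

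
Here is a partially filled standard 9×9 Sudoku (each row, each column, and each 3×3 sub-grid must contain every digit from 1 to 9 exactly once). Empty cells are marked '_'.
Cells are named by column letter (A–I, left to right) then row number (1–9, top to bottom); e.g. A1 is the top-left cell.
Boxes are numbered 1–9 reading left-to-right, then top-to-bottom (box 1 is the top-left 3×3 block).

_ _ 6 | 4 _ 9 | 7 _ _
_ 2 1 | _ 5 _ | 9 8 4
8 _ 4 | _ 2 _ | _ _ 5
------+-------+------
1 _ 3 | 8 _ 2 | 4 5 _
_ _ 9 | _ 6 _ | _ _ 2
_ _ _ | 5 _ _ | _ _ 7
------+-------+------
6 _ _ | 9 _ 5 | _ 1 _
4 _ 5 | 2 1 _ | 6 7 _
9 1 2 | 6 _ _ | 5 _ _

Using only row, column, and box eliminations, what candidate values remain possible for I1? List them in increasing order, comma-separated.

Row 1 already contains {4, 6, 7, 9}.
Column I already contains {2, 4, 5, 7}.
Its 3×3 block (box 3) already contains {4, 5, 7, 8, 9}.
Removing those from 1–9 leaves {1, 3} as the candidates for I1.

1,3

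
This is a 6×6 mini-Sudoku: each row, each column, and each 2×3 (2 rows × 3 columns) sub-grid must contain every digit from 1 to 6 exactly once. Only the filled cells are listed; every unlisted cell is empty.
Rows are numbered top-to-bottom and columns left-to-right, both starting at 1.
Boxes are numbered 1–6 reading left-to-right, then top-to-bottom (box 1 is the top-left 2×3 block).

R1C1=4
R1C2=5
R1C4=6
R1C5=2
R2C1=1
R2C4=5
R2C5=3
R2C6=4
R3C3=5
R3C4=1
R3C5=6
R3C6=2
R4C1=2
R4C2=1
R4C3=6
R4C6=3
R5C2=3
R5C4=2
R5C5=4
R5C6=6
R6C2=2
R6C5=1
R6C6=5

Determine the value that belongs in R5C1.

Row 5 already contains {2, 3, 4, 6}.
Column 1 already contains {1, 2, 4}.
Its 2×3 block (box 5) already contains {2, 3}.
The only value from 1–6 not eliminated is 5, so R5C1 = 5.

5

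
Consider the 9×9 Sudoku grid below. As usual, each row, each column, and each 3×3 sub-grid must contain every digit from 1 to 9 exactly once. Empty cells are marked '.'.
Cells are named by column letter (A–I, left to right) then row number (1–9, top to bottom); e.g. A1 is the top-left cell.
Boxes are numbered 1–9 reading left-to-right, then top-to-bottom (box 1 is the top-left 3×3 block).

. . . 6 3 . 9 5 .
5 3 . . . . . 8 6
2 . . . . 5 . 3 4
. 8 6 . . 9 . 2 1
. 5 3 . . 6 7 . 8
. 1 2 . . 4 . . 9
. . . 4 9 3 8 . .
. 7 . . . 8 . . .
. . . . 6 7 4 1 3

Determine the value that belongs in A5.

9

Cell A5 itself could take any of {4, 9} by direct elimination.
Consider where 9 can go in row 5.
D5 is out (box 5 already has a 9).
E5 is out (column E already has a 9).
H5 is out (box 6 already has a 9).
So the only cell in row 5 that can hold 9 is A5.
Therefore A5 = 9.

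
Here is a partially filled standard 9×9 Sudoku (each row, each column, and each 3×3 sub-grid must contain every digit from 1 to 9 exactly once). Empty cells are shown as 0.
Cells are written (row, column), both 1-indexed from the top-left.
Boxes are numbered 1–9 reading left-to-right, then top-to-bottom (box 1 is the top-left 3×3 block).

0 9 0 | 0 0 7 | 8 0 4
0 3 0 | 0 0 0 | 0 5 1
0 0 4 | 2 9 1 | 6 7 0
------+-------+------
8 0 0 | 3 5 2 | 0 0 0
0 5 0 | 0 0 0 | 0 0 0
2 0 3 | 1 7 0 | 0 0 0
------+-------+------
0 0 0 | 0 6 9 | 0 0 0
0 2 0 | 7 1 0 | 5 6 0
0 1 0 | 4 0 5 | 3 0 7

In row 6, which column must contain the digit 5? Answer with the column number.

Consider where 5 can go in row 6.
(6,2) is out (column 2 already has a 5).
(6,6) is out (column 6 already has a 5).
(6,7) is out (column 7 already has a 5).
(6,8) is out (column 8 already has a 5).
So the only cell in row 6 that can hold 5 is (6,9).
That is column 9.

9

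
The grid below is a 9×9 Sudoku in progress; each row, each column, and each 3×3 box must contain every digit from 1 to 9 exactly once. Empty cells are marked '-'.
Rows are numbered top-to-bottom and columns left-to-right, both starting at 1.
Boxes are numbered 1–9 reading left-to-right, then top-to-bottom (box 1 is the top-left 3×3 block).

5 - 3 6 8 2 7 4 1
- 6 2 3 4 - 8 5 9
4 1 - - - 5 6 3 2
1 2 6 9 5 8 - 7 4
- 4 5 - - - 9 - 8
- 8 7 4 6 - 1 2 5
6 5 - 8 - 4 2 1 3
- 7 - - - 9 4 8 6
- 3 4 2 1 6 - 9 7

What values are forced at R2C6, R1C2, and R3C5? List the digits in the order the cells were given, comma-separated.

For R2C6:
  Consider where 1 can go in box 2.
  R3C4 is out (row 3 already has a 1).
  R3C5 is out (row 3 already has a 1).
  So the only cell in box 2 that can hold 1 is R2C6.
  So R2C6 = 1.
For R1C2:
  Row 1 already contains {1, 2, 3, 4, 5, 6, 7, 8}.
  Column 2 already contains {1, 2, 3, 4, 5, 6, 7, 8}.
  Its 3×3 block (box 1) already contains {1, 2, 3, 4, 5, 6}.
  The only value from 1–9 not eliminated is 9, so R1C2 = 9.
For R3C5:
  Consider where 9 can go in box 2.
  R2C6 is out (row 2 already has a 9).
  R3C4 is out (column 4 already has a 9).
  So the only cell in box 2 that can hold 9 is R3C5.
  So R3C5 = 9.

1,9,9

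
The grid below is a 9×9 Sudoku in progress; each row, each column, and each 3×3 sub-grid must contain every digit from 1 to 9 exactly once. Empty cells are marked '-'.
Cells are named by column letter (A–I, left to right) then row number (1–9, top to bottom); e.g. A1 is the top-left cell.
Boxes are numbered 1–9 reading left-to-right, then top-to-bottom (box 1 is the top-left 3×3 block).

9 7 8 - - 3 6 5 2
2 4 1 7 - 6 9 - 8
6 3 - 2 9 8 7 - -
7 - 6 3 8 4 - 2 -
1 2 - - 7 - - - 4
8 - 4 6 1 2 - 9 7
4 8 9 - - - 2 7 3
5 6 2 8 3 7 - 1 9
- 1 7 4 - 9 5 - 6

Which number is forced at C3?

Row 3 already contains {2, 3, 6, 7, 8, 9}.
Column C already contains {1, 2, 4, 6, 7, 8, 9}.
Its 3×3 block (box 1) already contains {1, 2, 3, 4, 6, 7, 8, 9}.
The only value from 1–9 not eliminated is 5, so C3 = 5.

5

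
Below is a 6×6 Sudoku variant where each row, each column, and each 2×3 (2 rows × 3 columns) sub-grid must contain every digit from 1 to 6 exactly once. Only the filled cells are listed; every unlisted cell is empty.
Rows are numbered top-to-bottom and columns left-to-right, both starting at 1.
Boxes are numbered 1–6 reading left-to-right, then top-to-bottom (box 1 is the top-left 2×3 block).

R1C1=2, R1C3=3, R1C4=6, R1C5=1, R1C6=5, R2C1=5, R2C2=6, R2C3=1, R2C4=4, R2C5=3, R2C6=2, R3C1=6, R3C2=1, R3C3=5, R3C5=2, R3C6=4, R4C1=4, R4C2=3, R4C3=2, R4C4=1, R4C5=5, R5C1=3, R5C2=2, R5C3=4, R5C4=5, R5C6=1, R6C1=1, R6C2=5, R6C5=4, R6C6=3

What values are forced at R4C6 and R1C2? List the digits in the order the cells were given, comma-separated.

6,4

For R4C6:
  Row 4 already contains {1, 2, 3, 4, 5}.
  Column 6 already contains {1, 2, 3, 4, 5}.
  Its 2×3 block (box 4) already contains {1, 2, 4, 5}.
  The only value from 1–6 not eliminated is 6, so R4C6 = 6.
For R1C2:
  Row 1 already contains {1, 2, 3, 5, 6}.
  Column 2 already contains {1, 2, 3, 5, 6}.
  Its 2×3 block (box 1) already contains {1, 2, 3, 5, 6}.
  The only value from 1–6 not eliminated is 4, so R1C2 = 4.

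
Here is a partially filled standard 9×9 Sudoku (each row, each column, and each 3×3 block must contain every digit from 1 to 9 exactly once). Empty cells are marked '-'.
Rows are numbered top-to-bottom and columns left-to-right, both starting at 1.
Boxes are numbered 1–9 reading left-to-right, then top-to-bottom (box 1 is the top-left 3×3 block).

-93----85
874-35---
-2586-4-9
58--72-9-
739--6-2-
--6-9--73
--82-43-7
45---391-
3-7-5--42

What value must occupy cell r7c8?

5

Cell r7c8 itself could take any of {5, 6} by direct elimination.
Consider where 5 can go in box 9.
r8c9 is out (row 8 already has a 5).
r9c7 is out (row 9 already has a 5).
So the only cell in box 9 that can hold 5 is r7c8.
Therefore r7c8 = 5.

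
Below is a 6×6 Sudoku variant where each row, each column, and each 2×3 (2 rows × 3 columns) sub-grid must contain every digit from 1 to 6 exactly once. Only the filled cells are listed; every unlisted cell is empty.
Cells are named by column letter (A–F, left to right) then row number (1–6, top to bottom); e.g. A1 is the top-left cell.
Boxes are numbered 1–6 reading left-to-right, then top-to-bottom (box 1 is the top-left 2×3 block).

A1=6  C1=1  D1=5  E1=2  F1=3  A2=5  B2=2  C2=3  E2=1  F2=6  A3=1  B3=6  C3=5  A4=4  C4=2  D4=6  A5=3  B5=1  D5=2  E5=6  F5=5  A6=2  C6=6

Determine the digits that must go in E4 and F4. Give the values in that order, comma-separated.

For E4:
  Consider where 5 can go in column E.
  E3 is out (row 3 already has a 5).
  E6 is out (box 6 already has a 5).
  So the only cell in column E that can hold 5 is E4.
  So E4 = 5.
For F4:
  Row 4 already contains {2, 4, 6}.
  Column F already contains {3, 5, 6}.
  Its 2×3 block (box 4) already contains {6}.
  The only value from 1–6 not eliminated is 1, so F4 = 1.

5,1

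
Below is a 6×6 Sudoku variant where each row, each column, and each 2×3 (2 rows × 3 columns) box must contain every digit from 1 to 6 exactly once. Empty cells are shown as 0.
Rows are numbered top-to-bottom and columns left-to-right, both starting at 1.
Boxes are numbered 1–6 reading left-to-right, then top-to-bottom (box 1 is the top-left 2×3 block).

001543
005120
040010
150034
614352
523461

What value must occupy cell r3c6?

Cell r3c6 itself could take any of {5, 6} by direct elimination.
Consider where 5 can go in row 3.
r3c1 is out (column 1 already has a 5).
r3c3 is out (column 3 already has a 5).
r3c4 is out (column 4 already has a 5).
So the only cell in row 3 that can hold 5 is r3c6.
Therefore r3c6 = 5.

5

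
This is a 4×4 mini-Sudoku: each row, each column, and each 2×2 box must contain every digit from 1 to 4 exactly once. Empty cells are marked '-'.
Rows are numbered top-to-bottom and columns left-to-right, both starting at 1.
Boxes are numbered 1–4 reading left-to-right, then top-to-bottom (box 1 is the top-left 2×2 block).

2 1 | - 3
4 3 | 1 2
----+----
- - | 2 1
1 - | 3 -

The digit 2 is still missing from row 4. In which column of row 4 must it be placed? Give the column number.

Consider where 2 can go in row 4.
r4c4 is out (column 4 already has a 2).
So the only cell in row 4 that can hold 2 is r4c2.
That is column 2.

2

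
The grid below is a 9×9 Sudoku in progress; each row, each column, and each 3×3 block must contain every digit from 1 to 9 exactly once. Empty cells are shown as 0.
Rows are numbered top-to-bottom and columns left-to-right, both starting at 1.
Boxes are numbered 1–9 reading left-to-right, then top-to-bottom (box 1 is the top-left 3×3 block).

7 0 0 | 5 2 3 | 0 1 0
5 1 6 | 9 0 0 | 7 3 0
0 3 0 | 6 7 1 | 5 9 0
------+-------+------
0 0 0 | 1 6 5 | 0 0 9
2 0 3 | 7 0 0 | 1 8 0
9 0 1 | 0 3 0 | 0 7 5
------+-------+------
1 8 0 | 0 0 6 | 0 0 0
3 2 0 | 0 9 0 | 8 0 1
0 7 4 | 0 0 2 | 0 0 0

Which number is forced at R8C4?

4

Row 8 already contains {1, 2, 3, 8, 9}.
Column 4 already contains {1, 5, 6, 7, 9}.
Its 3×3 block (box 8) already contains {2, 6, 9}.
The only value from 1–9 not eliminated is 4, so R8C4 = 4.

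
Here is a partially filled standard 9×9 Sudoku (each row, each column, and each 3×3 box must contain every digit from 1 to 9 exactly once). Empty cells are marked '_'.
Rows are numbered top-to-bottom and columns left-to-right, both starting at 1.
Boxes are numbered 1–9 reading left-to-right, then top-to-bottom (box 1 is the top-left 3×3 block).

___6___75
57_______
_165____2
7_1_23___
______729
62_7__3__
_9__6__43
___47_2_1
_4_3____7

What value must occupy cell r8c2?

Cell r8c2 itself could take any of {3, 5, 6, 8} by direct elimination.
Consider where 6 can go in box 7.
r7c1 is out (row 7 already has a 6). r7c3 is out (row 7 already has a 6). r8c1 is out (column 1 already has a 6). r8c3 is out (column 3 already has a 6). The remaining empty cells in box 7 are similarly blocked.
So the only cell in box 7 that can hold 6 is r8c2.
Therefore r8c2 = 6.

6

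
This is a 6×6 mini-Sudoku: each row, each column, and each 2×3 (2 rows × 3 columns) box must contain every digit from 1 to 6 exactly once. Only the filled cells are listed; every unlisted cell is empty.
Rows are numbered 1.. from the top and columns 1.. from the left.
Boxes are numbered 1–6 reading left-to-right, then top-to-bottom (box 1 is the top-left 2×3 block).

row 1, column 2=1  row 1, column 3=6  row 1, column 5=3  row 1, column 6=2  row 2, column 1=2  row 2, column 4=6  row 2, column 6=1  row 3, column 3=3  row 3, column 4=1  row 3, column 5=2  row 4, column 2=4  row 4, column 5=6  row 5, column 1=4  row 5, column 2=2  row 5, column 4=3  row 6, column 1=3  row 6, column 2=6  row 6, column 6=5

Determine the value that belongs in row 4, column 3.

Cell row 4, column 3 itself could take any of {1, 2, 5} by direct elimination.
Consider where 2 can go in box 3.
row 3, column 1 is out (row 3 already has a 2).
row 3, column 2 is out (row 3 already has a 2).
row 4, column 1 is out (column 1 already has a 2).
So the only cell in box 3 that can hold 2 is row 4, column 3.
Therefore row 4, column 3 = 2.

2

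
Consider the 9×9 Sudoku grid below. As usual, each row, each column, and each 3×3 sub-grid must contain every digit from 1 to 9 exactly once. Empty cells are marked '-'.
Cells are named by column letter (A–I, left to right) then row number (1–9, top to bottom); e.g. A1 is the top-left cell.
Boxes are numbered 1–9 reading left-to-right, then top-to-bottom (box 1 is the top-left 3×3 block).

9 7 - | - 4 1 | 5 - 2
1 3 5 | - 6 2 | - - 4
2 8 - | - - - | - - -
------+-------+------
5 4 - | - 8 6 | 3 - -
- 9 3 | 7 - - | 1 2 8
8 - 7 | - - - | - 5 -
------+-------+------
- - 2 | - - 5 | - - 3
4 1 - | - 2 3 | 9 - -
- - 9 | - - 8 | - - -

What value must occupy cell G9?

Cell G9 itself could take any of {2, 4, 6, 7} by direct elimination.
Consider where 2 can go in row 9.
A9 is out (column A already has a 2). B9 is out (box 7 already has a 2). D9 is out (box 8 already has a 2). E9 is out (column E already has a 2). The remaining empty cells in row 9 are similarly blocked.
So the only cell in row 9 that can hold 2 is G9.
Therefore G9 = 2.

2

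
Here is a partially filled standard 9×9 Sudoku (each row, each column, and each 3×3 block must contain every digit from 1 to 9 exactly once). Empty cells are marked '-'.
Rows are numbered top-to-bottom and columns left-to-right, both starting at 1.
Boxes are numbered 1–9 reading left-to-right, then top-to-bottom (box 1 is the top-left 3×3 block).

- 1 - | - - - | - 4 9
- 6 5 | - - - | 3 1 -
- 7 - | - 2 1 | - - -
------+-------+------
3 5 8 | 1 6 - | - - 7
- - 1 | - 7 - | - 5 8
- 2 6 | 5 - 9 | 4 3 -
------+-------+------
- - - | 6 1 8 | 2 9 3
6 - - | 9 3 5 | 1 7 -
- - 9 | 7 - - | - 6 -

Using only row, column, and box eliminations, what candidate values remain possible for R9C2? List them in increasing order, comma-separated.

Row 9 already contains {6, 7, 9}.
Column 2 already contains {1, 2, 5, 6, 7}.
Its 3×3 block (box 7) already contains {6, 9}.
Removing those from 1–9 leaves {3, 4, 8} as the candidates for R9C2.

3,4,8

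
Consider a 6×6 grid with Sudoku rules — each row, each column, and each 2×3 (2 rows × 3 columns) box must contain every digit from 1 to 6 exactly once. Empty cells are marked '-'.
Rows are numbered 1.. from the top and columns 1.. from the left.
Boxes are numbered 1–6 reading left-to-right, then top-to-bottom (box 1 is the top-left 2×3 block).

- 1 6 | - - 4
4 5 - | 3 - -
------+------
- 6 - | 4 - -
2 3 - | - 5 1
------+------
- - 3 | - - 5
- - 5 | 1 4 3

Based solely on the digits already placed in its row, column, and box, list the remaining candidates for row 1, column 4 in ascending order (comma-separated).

Row 1 already contains {1, 4, 6}.
Column 4 already contains {1, 3, 4}.
Its 2×3 block (box 2) already contains {3, 4}.
Removing those from 1–6 leaves {2, 5} as the candidates for row 1, column 4.

2,5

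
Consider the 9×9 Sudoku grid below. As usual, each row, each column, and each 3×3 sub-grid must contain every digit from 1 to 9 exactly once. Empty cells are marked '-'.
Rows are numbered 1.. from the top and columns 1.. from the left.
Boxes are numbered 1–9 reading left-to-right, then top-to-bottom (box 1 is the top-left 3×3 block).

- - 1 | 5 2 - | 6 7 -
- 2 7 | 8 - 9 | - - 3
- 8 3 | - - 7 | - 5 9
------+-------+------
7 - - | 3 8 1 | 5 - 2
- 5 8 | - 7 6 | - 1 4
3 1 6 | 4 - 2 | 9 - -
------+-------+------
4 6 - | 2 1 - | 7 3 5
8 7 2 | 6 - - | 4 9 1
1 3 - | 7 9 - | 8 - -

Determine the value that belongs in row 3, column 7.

2

Cell row 3, column 7 itself could take any of {1, 2} by direct elimination.
Consider where 2 can go in box 3.
row 1, column 9 is out (row 1 already has a 2).
row 2, column 7 is out (row 2 already has a 2).
row 2, column 8 is out (row 2 already has a 2).
So the only cell in box 3 that can hold 2 is row 3, column 7.
Therefore row 3, column 7 = 2.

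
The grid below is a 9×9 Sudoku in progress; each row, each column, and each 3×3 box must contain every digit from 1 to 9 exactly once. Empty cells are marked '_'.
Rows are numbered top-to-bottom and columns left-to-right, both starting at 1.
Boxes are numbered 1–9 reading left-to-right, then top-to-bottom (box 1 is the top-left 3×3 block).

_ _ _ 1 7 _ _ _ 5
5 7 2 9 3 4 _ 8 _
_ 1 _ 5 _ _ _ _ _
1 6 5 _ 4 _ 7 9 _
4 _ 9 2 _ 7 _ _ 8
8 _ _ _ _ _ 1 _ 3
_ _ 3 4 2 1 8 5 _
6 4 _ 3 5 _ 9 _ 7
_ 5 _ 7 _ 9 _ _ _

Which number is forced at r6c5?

9

Cell r6c5 itself could take any of {6, 9} by direct elimination.
Consider where 9 can go in row 6.
r6c2 is out (box 4 already has a 9).
r6c3 is out (column 3 already has a 9).
r6c4 is out (column 4 already has a 9).
r6c6 is out (column 6 already has a 9).
r6c8 is out (column 8 already has a 9).
So the only cell in row 6 that can hold 9 is r6c5.
Therefore r6c5 = 9.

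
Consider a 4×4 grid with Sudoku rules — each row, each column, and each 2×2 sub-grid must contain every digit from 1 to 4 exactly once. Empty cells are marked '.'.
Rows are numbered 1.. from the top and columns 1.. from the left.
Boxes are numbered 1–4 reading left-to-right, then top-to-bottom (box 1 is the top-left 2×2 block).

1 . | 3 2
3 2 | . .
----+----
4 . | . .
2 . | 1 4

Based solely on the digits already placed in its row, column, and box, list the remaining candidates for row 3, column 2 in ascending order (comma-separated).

Row 3 already contains {4}.
Column 2 already contains {2}.
Its 2×2 block (box 3) already contains {2, 4}.
Removing those from 1–4 leaves {1, 3} as the candidates for row 3, column 2.

1,3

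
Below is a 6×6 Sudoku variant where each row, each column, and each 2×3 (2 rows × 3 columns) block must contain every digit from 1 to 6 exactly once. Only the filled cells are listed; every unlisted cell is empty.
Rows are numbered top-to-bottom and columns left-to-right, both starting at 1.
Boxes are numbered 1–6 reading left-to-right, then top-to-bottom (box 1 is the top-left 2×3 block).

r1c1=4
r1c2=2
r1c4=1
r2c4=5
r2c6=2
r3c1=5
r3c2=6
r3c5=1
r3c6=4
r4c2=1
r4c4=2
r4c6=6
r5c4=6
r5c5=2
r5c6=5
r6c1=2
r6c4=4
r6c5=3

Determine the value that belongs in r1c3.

5

Cell r1c3 itself could take any of {3, 5, 6} by direct elimination.
Consider where 5 can go in box 1.
r2c1 is out (row 2 already has a 5).
r2c2 is out (row 2 already has a 5).
r2c3 is out (row 2 already has a 5).
So the only cell in box 1 that can hold 5 is r1c3.
Therefore r1c3 = 5.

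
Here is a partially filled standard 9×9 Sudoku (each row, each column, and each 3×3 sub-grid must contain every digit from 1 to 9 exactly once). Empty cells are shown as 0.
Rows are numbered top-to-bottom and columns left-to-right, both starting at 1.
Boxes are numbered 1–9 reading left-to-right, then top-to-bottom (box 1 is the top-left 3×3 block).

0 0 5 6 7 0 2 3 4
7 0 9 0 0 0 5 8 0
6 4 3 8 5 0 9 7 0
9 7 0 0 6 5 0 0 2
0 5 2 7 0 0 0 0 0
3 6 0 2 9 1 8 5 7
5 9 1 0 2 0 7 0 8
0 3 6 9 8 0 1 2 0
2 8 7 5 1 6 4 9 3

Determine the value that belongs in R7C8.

6

Row 7 already contains {1, 2, 5, 7, 8, 9}.
Column 8 already contains {2, 3, 5, 7, 8, 9}.
Its 3×3 block (box 9) already contains {1, 2, 3, 4, 7, 8, 9}.
The only value from 1–9 not eliminated is 6, so R7C8 = 6.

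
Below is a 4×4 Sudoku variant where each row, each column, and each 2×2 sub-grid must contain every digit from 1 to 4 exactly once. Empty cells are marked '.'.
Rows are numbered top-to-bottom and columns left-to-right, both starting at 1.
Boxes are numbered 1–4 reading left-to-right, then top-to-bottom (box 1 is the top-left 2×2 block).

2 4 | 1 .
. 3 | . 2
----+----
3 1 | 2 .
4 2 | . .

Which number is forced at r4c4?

Cell r4c4 itself could take any of {1, 3} by direct elimination.
Consider where 1 can go in box 4.
r3c4 is out (row 3 already has a 1).
r4c3 is out (column 3 already has a 1).
So the only cell in box 4 that can hold 1 is r4c4.
Therefore r4c4 = 1.

1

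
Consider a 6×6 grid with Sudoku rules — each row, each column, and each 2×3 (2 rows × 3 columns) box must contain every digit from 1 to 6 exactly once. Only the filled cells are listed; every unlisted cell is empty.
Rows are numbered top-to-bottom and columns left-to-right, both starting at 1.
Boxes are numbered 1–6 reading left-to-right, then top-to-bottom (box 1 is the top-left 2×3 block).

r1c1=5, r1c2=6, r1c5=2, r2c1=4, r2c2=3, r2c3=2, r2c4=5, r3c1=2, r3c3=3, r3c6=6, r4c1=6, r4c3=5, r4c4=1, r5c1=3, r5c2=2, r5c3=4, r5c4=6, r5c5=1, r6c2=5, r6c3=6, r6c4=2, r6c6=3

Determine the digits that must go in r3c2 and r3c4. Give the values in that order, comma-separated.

1,4

For r3c2:
  Consider where 1 can go in column 2.
  r4c2 is out (row 4 already has a 1).
  So the only cell in column 2 that can hold 1 is r3c2.
  So r3c2 = 1.
For r3c4:
  Row 3 already contains {2, 3, 6}.
  Column 4 already contains {1, 2, 5, 6}.
  Its 2×3 block (box 4) already contains {1, 6}.
  The only value from 1–6 not eliminated is 4, so r3c4 = 4.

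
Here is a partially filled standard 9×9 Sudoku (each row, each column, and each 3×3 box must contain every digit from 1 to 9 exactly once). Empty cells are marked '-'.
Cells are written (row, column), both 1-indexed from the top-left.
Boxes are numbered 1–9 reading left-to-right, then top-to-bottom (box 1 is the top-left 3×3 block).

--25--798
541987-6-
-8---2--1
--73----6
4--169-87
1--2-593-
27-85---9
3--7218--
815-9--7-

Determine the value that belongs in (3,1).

Cell (3,1) itself could take any of {6, 7, 9} by direct elimination.
Consider where 7 can go in box 1.
(1,1) is out (row 1 already has a 7).
(1,2) is out (row 1 already has a 7).
(3,3) is out (column 3 already has a 7).
So the only cell in box 1 that can hold 7 is (3,1).
Therefore (3,1) = 7.

7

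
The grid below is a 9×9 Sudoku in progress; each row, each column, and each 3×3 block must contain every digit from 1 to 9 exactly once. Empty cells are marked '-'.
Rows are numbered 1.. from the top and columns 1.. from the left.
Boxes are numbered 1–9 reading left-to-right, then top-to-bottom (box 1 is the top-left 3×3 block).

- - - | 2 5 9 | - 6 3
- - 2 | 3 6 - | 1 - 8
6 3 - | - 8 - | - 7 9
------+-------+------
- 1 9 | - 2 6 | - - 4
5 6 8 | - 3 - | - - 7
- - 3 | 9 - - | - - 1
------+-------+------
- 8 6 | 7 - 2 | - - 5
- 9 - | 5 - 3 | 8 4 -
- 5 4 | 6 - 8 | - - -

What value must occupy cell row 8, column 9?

6

Cell row 8, column 9 itself could take any of {2, 6} by direct elimination.
Consider where 6 can go in column 9.
row 9, column 9 is out (row 9 already has a 6).
So the only cell in column 9 that can hold 6 is row 8, column 9.
Therefore row 8, column 9 = 6.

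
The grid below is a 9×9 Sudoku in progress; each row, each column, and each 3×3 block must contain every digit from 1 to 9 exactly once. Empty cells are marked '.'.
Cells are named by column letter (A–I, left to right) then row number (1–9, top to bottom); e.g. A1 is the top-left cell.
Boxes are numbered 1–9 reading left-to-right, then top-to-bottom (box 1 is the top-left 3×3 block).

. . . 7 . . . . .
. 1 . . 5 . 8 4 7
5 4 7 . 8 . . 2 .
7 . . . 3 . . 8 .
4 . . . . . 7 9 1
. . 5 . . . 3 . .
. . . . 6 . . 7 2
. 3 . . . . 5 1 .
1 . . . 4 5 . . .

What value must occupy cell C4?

1

Cell C4 itself could take any of {1, 2, 6, 9} by direct elimination.
Consider where 1 can go in column C.
C1 is out (box 1 already has a 1). C2 is out (row 2 already has a 1). C5 is out (row 5 already has a 1). C7 is out (box 7 already has a 1). The remaining empty cells in column C are similarly blocked.
So the only cell in column C that can hold 1 is C4.
Therefore C4 = 1.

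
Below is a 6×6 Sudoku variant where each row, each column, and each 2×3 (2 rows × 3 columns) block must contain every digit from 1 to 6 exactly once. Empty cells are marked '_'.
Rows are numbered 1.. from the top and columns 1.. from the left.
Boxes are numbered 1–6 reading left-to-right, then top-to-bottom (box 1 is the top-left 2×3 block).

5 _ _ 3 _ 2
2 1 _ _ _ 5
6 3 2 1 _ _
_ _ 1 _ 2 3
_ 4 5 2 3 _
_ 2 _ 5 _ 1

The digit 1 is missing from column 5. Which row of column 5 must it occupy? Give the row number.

Consider where 1 can go in column 5.
row 2, column 5 is out (row 2 already has a 1).
row 3, column 5 is out (row 3 already has a 1).
row 6, column 5 is out (row 6 already has a 1).
So the only cell in column 5 that can hold 1 is row 1, column 5.
That is row 1.

1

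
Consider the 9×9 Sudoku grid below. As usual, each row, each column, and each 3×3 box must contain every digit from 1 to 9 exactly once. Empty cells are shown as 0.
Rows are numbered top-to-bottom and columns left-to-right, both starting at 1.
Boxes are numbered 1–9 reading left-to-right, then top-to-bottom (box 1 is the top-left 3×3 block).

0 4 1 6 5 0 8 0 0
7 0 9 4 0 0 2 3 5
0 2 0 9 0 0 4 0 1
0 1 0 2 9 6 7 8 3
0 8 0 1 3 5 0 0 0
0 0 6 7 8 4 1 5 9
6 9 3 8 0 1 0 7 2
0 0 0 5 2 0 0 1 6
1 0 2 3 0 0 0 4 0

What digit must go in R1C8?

Row 1 already contains {1, 4, 5, 6, 8}.
Column 8 already contains {1, 3, 4, 5, 7, 8}.
Its 3×3 block (box 3) already contains {1, 2, 3, 4, 5, 8}.
The only value from 1–9 not eliminated is 9, so R1C8 = 9.

9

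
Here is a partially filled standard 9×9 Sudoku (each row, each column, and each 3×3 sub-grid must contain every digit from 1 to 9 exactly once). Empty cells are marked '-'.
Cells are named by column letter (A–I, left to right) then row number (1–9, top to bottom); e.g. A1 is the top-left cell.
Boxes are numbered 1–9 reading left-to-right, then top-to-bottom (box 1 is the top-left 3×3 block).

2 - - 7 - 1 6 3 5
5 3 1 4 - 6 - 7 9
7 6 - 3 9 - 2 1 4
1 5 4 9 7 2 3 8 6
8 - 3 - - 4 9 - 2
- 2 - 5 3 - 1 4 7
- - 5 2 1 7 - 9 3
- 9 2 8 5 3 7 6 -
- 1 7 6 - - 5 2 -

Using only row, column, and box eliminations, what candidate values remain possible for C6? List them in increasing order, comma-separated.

Row 6 already contains {1, 2, 3, 4, 5, 7}.
Column C already contains {1, 2, 3, 4, 5, 7}.
Its 3×3 block (box 4) already contains {1, 2, 3, 4, 5, 8}.
Removing those from 1–9 leaves {6, 9} as the candidates for C6.

6,9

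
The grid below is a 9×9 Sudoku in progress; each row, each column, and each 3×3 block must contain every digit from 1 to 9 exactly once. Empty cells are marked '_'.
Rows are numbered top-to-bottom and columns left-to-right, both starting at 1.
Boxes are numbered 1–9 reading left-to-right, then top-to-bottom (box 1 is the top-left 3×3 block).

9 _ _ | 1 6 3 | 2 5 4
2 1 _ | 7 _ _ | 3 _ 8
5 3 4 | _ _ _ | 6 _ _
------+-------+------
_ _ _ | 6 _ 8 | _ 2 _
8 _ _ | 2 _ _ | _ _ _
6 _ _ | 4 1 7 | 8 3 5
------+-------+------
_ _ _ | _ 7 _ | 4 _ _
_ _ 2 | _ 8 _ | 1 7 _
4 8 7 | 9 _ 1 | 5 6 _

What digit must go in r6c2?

Cell r6c2 itself could take any of {2, 9} by direct elimination.
Consider where 2 can go in box 4.
r4c1 is out (row 4 already has a 2). r4c2 is out (row 4 already has a 2). r4c3 is out (row 4 already has a 2). r5c2 is out (row 5 already has a 2). The remaining empty cells in box 4 are similarly blocked.
So the only cell in box 4 that can hold 2 is r6c2.
Therefore r6c2 = 2.

2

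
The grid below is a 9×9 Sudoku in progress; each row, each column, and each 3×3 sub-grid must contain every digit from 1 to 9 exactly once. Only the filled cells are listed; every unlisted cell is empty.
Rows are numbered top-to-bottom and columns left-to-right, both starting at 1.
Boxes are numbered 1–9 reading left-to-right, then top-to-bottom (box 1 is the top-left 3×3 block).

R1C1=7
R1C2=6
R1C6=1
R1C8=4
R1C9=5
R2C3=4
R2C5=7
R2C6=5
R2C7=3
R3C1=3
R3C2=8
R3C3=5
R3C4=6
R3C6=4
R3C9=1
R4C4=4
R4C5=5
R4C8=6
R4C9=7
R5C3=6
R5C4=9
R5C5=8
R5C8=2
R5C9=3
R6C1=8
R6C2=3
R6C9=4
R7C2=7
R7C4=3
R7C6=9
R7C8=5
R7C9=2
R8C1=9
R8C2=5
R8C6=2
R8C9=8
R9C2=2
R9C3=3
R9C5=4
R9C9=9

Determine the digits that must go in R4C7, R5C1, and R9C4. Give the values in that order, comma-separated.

8,5,5

For R4C7:
  Consider where 8 can go in box 6.
  R5C7 is out (row 5 already has a 8).
  R6C7 is out (row 6 already has a 8).
  R6C8 is out (row 6 already has a 8).
  So the only cell in box 6 that can hold 8 is R4C7.
  So R4C7 = 8.
For R5C1:
  Consider where 5 can go in box 4.
  R4C1 is out (row 4 already has a 5).
  R4C2 is out (row 4 already has a 5).
  R4C3 is out (row 4 already has a 5).
  R5C2 is out (column 2 already has a 5).
  R6C3 is out (column 3 already has a 5).
  So the only cell in box 4 that can hold 5 is R5C1.
  So R5C1 = 5.
For R9C4:
  Consider where 5 can go in column 4.
  R1C4 is out (row 1 already has a 5).
  R2C4 is out (row 2 already has a 5).
  R6C4 is out (box 5 already has a 5).
  R8C4 is out (row 8 already has a 5).
  So the only cell in column 4 that can hold 5 is R9C4.
  So R9C4 = 5.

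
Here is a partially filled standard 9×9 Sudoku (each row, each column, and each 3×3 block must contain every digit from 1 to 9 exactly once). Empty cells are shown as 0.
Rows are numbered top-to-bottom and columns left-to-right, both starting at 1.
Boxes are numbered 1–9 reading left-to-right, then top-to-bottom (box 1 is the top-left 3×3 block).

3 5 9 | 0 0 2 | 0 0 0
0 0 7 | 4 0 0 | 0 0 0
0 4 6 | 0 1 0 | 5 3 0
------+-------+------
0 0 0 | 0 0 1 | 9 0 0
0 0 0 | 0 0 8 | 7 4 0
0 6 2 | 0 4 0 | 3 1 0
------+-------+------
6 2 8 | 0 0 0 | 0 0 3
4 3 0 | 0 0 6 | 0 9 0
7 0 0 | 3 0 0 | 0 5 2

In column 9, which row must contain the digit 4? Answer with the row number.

Consider where 4 can go in column 9.
R2C9 is out (row 2 already has a 4). R3C9 is out (row 3 already has a 4). R4C9 is out (box 6 already has a 4). R5C9 is out (row 5 already has a 4). The remaining empty cells in column 9 are similarly blocked.
So the only cell in column 9 that can hold 4 is R1C9.
That is row 1.

1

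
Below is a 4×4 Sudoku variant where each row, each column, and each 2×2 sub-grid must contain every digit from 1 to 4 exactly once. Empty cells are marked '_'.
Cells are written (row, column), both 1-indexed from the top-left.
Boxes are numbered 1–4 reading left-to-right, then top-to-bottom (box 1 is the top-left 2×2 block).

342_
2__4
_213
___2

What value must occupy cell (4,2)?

Cell (4,2) itself could take any of {1, 3} by direct elimination.
Consider where 3 can go in box 3.
(3,1) is out (row 3 already has a 3).
(4,1) is out (column 1 already has a 3).
So the only cell in box 3 that can hold 3 is (4,2).
Therefore (4,2) = 3.

3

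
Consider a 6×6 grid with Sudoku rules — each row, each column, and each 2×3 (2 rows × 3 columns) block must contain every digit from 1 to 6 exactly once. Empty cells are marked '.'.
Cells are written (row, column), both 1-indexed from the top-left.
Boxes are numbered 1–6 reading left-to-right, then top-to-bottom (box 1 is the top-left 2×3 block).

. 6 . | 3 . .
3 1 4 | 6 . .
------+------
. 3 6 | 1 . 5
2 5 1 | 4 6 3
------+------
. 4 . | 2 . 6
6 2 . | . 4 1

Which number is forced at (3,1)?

Row 3 already contains {1, 3, 5, 6}.
Column 1 already contains {2, 3, 6}.
Its 2×3 block (box 3) already contains {1, 2, 3, 5, 6}.
The only value from 1–6 not eliminated is 4, so (3,1) = 4.

4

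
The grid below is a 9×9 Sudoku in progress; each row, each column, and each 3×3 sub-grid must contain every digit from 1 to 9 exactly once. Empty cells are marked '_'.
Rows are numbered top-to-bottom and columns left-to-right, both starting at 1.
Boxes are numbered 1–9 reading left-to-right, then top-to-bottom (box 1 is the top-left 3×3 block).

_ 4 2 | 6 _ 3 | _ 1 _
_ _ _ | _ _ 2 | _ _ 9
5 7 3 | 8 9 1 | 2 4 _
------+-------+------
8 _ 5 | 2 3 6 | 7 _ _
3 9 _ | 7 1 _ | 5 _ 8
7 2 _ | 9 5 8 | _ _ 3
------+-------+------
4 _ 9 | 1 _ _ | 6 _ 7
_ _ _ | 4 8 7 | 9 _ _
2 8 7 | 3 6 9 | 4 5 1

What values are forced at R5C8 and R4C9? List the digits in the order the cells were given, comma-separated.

For R5C8:
  Consider where 2 can go in box 6.
  R4C8 is out (row 4 already has a 2).
  R4C9 is out (row 4 already has a 2).
  R6C7 is out (row 6 already has a 2).
  R6C8 is out (row 6 already has a 2).
  So the only cell in box 6 that can hold 2 is R5C8.
  So R5C8 = 2.
For R4C9:
  Row 4 already contains {2, 3, 5, 6, 7, 8}.
  Column 9 already contains {1, 3, 7, 8, 9}.
  Its 3×3 block (box 6) already contains {3, 5, 7, 8}.
  The only value from 1–9 not eliminated is 4, so R4C9 = 4.

2,4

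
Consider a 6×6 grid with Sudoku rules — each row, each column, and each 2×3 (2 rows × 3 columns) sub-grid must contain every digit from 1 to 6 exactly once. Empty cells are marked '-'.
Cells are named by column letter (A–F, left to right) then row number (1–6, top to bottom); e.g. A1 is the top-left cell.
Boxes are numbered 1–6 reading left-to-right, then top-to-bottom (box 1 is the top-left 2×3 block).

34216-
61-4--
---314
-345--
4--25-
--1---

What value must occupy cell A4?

Cell A4 itself could take any of {1, 2} by direct elimination.
Consider where 1 can go in box 3.
A3 is out (row 3 already has a 1).
B3 is out (row 3 already has a 1).
C3 is out (row 3 already has a 1).
So the only cell in box 3 that can hold 1 is A4.
Therefore A4 = 1.

1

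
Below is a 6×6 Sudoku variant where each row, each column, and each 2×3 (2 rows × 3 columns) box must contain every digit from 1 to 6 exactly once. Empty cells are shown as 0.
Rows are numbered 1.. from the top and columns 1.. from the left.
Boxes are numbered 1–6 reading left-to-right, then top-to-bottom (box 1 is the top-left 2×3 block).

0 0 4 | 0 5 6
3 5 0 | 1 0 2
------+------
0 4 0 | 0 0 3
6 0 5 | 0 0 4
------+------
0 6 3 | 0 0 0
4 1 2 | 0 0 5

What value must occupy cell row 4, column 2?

Cell row 4, column 2 itself could take any of {2, 3} by direct elimination.
Consider where 3 can go in box 3.
row 3, column 1 is out (row 3 already has a 3).
row 3, column 3 is out (row 3 already has a 3).
So the only cell in box 3 that can hold 3 is row 4, column 2.
Therefore row 4, column 2 = 3.

3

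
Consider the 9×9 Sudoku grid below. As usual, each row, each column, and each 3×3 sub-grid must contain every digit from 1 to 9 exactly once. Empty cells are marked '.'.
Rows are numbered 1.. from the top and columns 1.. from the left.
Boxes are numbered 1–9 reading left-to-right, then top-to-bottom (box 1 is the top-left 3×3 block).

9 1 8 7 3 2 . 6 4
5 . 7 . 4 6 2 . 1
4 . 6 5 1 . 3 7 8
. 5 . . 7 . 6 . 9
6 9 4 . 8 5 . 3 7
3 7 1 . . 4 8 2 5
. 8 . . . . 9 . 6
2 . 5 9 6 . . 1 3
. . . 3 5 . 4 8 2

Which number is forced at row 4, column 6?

Cell row 4, column 6 itself could take any of {1, 3} by direct elimination.
Consider where 3 can go in box 5.
row 4, column 4 is out (column 4 already has a 3).
row 5, column 4 is out (row 5 already has a 3).
row 6, column 4 is out (row 6 already has a 3).
row 6, column 5 is out (row 6 already has a 3).
So the only cell in box 5 that can hold 3 is row 4, column 6.
Therefore row 4, column 6 = 3.

3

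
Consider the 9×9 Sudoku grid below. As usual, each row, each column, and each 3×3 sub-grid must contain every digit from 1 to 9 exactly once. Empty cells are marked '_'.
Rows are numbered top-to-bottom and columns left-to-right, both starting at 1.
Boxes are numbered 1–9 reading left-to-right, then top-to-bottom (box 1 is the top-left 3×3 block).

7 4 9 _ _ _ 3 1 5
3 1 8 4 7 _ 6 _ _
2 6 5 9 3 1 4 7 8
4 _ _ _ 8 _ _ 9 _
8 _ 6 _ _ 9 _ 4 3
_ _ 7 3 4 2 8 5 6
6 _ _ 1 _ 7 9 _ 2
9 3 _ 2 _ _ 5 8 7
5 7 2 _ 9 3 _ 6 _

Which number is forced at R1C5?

2

Cell R1C5 itself could take any of {2, 6} by direct elimination.
Consider where 2 can go in column 5.
R5C5 is out (box 5 already has a 2).
R7C5 is out (row 7 already has a 2).
R8C5 is out (row 8 already has a 2).
So the only cell in column 5 that can hold 2 is R1C5.
Therefore R1C5 = 2.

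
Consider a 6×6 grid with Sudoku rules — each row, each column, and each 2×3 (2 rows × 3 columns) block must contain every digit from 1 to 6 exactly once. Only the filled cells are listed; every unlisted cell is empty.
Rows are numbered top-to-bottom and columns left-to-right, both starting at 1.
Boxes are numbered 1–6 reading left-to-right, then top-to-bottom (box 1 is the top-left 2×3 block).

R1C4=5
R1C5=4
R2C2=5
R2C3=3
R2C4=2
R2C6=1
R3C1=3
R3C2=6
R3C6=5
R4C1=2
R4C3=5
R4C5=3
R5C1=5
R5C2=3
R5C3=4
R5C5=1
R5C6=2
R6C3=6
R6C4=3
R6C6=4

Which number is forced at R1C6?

Cell R1C6 itself could take any of {3, 6} by direct elimination.
Consider where 3 can go in box 2.
R2C5 is out (row 2 already has a 3).
So the only cell in box 2 that can hold 3 is R1C6.
Therefore R1C6 = 3.

3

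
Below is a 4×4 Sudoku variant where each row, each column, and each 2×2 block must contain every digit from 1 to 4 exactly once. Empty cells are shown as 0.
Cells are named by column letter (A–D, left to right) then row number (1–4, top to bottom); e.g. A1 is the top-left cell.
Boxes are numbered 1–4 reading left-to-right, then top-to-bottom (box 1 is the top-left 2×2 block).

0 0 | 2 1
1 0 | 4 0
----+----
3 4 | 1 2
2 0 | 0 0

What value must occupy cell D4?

Cell D4 itself could take any of {3, 4} by direct elimination.
Consider where 4 can go in box 4.
C4 is out (column C already has a 4).
So the only cell in box 4 that can hold 4 is D4.
Therefore D4 = 4.

4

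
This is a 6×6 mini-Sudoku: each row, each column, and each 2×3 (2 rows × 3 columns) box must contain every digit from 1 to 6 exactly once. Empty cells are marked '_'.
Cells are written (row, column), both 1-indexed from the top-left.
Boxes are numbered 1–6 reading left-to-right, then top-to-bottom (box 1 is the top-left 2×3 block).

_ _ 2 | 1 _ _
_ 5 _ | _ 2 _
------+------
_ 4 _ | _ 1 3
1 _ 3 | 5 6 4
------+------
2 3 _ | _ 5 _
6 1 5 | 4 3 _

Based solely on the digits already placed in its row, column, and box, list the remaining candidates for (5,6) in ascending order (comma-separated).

Row 5 already contains {2, 3, 5}.
Column 6 already contains {3, 4}.
Its 2×3 block (box 6) already contains {3, 4, 5}.
Removing those from 1–6 leaves {1, 6} as the candidates for (5,6).

1,6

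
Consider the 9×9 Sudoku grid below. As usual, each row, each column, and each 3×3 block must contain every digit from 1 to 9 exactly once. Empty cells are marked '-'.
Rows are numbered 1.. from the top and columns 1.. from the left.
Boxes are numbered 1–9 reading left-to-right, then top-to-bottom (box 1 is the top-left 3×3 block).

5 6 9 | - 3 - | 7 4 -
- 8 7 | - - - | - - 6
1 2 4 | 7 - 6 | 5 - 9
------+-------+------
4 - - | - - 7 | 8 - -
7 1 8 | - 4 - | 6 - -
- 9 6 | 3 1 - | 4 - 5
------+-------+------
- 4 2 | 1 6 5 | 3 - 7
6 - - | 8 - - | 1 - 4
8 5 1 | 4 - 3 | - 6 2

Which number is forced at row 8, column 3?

Row 8 already contains {1, 4, 6, 8}.
Column 3 already contains {1, 2, 4, 6, 7, 8, 9}.
Its 3×3 block (box 7) already contains {1, 2, 4, 5, 6, 8}.
The only value from 1–9 not eliminated is 3, so row 8, column 3 = 3.

3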